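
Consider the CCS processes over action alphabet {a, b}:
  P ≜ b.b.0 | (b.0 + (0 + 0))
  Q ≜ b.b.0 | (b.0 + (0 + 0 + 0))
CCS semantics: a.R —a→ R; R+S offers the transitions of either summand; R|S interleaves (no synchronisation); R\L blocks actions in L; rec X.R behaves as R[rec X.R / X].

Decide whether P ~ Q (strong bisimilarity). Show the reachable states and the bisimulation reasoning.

Reachable graph of P (6 states):
  s0 = b.b.0 | (b.0 + (0 + 0)) → -b-> s1, -b-> s2
  s1 = b.0 | (b.0 + (0 + 0)) → -b-> s3, -b-> s4
  s2 = b.b.0 | 0 → -b-> s4
  s3 = 0 | (b.0 + (0 + 0)) → -b-> s5
  s4 = b.0 | 0 → -b-> s5
  s5 = 0 | 0 → (no moves)
Reachable graph of Q (6 states):
  t0 = b.b.0 | (b.0 + (0 + 0 + 0)) → -b-> t1, -b-> t2
  t1 = b.0 | (b.0 + (0 + 0 + 0)) → -b-> t3, -b-> t4
  t2 = b.b.0 | 0 → -b-> t4
  t3 = 0 | (b.0 + (0 + 0 + 0)) → -b-> t5
  t4 = b.0 | 0 → -b-> t5
  t5 = 0 | 0 → (no moves)
Bisimilarity quotient blocks:
  B0 = {s0, t0}
  B1 = {s1, s2, t1, t2}
  B2 = {s3, s4, t3, t4}
  B3 = {s5, t5}
s0 ∈ B0, t0 ∈ B0 → same block

P ~ Q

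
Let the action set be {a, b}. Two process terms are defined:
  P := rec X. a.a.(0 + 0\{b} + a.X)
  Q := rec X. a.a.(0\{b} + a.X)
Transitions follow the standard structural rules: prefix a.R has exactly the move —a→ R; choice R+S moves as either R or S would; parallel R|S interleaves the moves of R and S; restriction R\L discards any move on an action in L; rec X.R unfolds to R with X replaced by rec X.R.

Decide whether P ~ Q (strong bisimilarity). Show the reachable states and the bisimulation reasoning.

YES

P's transition system — 3 states:
  s0 = rec X. a.a.(0 + 0\{b} + a.X) :: —a→ s1
  s1 = a.(0 + 0\{b} + a.(rec X. a.a.(0 + 0\{b} + a.X))) :: —a→ s2
  s2 = 0 + 0\{b} + a.(rec X. a.a.(0 + 0\{b} + a.X)) :: —a→ s0
Q's transition system — 3 states:
  t0 = rec X. a.a.(0\{b} + a.X) :: —a→ t1
  t1 = a.(0\{b} + a.(rec X. a.a.(0\{b} + a.X))) :: —a→ t2
  t2 = 0\{b} + a.(rec X. a.a.(0\{b} + a.X)) :: —a→ t0
Coarsest stable partition (strong bisimilarity classes):
  B0 = {s0, s1, s2, t0, t1, t2}
s0 ∈ B0, t0 ∈ B0 → same block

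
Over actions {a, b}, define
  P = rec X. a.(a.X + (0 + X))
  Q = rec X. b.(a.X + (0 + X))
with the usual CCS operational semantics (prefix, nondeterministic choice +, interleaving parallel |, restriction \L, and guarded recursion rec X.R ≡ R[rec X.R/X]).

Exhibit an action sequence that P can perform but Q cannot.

a

P's transition system — 2 states:
  u0 = rec X. a.(a.X + (0 + X)) | =a=> u1
  u1 = a.(rec X. a.(a.X + (0 + X))) + (0 + (rec X. a.(a.X + (0 + X)))) | =a=> u0, =a=> u1
Q's transition system — 2 states:
  v0 = rec X. b.(a.X + (0 + X)) | =b=> v1
  v1 = a.(rec X. b.(a.X + (0 + X))) + (0 + (rec X. b.(a.X + (0 + X)))) | =a=> v0, =b=> v1
Executing a from P (initial set {u0}):
  step 1 (a): {u1}
  ✓ P
Executing a from Q (initial set {v0}):
  step 1 (a): ∅ (Q stuck)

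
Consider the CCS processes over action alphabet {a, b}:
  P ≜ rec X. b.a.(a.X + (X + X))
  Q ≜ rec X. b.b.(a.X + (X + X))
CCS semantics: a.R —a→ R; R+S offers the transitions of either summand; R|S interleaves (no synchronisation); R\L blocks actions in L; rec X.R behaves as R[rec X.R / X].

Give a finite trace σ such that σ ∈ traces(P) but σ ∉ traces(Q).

LTS(P): 3 reachable states
  s0 = rec X. b.a.(a.X + (X + X)) :: =b=> s1
  s1 = a.(a.(rec X. b.a.(a.X + (X + X))) + ((rec X. b.a.(a.X + (X + X))) + (rec X. b.a.(a.X + (X + X))))) :: =a=> s2
  s2 = a.(rec X. b.a.(a.X + (X + X))) + ((rec X. b.a.(a.X + (X + X))) + (rec X. b.a.(a.X + (X + X)))) :: =a=> s0, =b=> s1
LTS(Q): 3 reachable states
  t0 = rec X. b.b.(a.X + (X + X)) :: =b=> t1
  t1 = b.(a.(rec X. b.b.(a.X + (X + X))) + ((rec X. b.b.(a.X + (X + X))) + (rec X. b.b.(a.X + (X + X))))) :: =b=> t2
  t2 = a.(rec X. b.b.(a.X + (X + X))) + ((rec X. b.b.(a.X + (X + X))) + (rec X. b.b.(a.X + (X + X)))) :: =a=> t0, =b=> t1
Run σ = ⟨ba⟩ on P: start {s0}
  step 1 (b): {s1}
  step 2 (a): {s2}
  P completes σ.
Run σ = ⟨ba⟩ on Q: start {t0}
  step 1 (b): {t1}
  step 2 (a): ∅  — Q cannot continue

ba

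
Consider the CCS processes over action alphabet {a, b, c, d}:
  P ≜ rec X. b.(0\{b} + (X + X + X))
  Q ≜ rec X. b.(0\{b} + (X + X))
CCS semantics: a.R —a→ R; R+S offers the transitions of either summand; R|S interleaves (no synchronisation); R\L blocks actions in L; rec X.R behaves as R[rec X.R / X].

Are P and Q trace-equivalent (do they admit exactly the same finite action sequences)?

LTS(P): 2 reachable states
  u0 = rec X. b.(0\{b} + (X + X + X)) :: -b-> u1
  u1 = 0\{b} + ((rec X. b.(0\{b} + (X + X + X))) + (rec X. b.(0\{b} + (X + X + X))) + (rec X. b.(0\{b} + (X + X + X)))) :: -b-> u1
LTS(Q): 2 reachable states
  v0 = rec X. b.(0\{b} + (X + X)) :: -b-> v1
  v1 = 0\{b} + ((rec X. b.(0\{b} + (X + X))) + (rec X. b.(0\{b} + (X + X)))) :: -b-> v1
Coarsest stable partition (strong bisimilarity classes):
  B0 = {u0, u1, v0, v1}
u0 ∈ B0, v0 ∈ B0 → same block
Bisimilar ⇒ trace-equivalent.

trace-equivalent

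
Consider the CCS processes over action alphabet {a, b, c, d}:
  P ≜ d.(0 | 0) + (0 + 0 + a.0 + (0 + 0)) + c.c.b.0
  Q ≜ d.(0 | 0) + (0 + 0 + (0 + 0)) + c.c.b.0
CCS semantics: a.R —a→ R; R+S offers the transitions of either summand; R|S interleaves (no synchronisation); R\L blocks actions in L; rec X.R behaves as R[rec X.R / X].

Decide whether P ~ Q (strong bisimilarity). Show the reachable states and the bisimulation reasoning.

LTS(P): 5 reachable states
  u0 = d.(0 | 0) + (0 + 0 + a.0 + (0 + 0)) + c.c.b.0 | -a-> u1, -c-> u2, -d-> u3
  u1 = 0 | stopped
  u2 = c.b.0 | -c-> u4
  u3 = 0 | 0 | stopped
  u4 = b.0 | -b-> u1
LTS(Q): 5 reachable states
  v0 = d.(0 | 0) + (0 + 0 + (0 + 0)) + c.c.b.0 | -c-> v1, -d-> v2
  v1 = c.b.0 | -c-> v3
  v2 = 0 | 0 | stopped
  v3 = b.0 | -b-> v4
  v4 = 0 | stopped
Partition-refinement fixed point:
  B0 = {u0}
  B1 = {u2, v1}
  B2 = {u4, v3}
  B3 = {u1, u3, v2, v4}
  B4 = {v0}
u0 ∈ B0, v0 ∈ B4 → different blocks

NO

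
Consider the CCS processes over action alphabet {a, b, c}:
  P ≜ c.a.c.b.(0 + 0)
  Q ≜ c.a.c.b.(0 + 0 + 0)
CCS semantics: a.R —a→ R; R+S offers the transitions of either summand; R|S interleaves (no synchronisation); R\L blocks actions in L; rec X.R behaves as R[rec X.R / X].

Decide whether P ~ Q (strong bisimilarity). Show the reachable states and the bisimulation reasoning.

LTS(P): 5 reachable states
  m0 = c.a.c.b.(0 + 0) :: ··c··> m1
  m1 = a.c.b.(0 + 0) :: ··a··> m2
  m2 = c.b.(0 + 0) :: ··c··> m3
  m3 = b.(0 + 0) :: ··b··> m4
  m4 = 0 + 0 :: deadlocked
LTS(Q): 5 reachable states
  n0 = c.a.c.b.(0 + 0 + 0) :: ··c··> n1
  n1 = a.c.b.(0 + 0 + 0) :: ··a··> n2
  n2 = c.b.(0 + 0 + 0) :: ··c··> n3
  n3 = b.(0 + 0 + 0) :: ··b··> n4
  n4 = 0 + 0 + 0 :: deadlocked
Bisimilarity quotient blocks:
  B0 = {m0, n0}
  B1 = {m1, n1}
  B2 = {m2, n2}
  B3 = {m3, n3}
  B4 = {m4, n4}
m0 ∈ B0, n0 ∈ B0 → same block

YES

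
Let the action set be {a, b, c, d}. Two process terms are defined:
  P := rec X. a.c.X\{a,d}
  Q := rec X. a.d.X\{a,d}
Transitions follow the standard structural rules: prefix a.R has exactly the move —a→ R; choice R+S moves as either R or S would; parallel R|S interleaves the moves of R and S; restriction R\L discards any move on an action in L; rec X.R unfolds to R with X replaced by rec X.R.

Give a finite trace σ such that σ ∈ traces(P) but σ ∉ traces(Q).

ac

P's transition system — 3 states:
  m0 = rec X. a.c.X\{a,d} has moves —a→ m1
  m1 = c.(rec X. a.c.X\{a,d})\{a,d} has moves —c→ m2
  m2 = (rec X. a.c.X\{a,d})\{a,d} has moves deadlocked
Q's transition system — 3 states:
  n0 = rec X. a.d.X\{a,d} has moves —a→ n1
  n1 = d.(rec X. a.d.X\{a,d})\{a,d} has moves —d→ n2
  n2 = (rec X. a.d.X\{a,d})\{a,d} has moves deadlocked
Run σ = ⟨ac⟩ on P: start {m0}
  step 1 (a): {m1}
  step 2 (c): {m2}
  P completes σ.
Run σ = ⟨ac⟩ on Q: start {n0}
  step 1 (a): {n1}
  step 2 (c): ∅  — Q cannot continue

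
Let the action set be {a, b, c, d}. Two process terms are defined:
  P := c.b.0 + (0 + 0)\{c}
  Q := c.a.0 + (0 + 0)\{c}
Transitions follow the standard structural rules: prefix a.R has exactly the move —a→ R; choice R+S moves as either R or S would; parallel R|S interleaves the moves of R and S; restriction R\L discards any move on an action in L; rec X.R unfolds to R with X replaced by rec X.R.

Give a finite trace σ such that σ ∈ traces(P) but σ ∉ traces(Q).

cb

LTS(P): 3 reachable states
  u0 = c.b.0 + (0 + 0)\{c} → =c=> u1
  u1 = b.0 → =b=> u2
  u2 = 0 → ·
LTS(Q): 3 reachable states
  v0 = c.a.0 + (0 + 0)\{c} → =c=> v1
  v1 = a.0 → =a=> v2
  v2 = 0 → ·
Run σ = ⟨cb⟩ on P: start {u0}
  [1] c ⇒ {u1}
  [2] b ⇒ {u2}
  — P admits the full trace.
Run σ = ⟨cb⟩ on Q: start {v0}
  [1] c ⇒ {v1}
  [2] b ⇒ ∅ (Q stuck)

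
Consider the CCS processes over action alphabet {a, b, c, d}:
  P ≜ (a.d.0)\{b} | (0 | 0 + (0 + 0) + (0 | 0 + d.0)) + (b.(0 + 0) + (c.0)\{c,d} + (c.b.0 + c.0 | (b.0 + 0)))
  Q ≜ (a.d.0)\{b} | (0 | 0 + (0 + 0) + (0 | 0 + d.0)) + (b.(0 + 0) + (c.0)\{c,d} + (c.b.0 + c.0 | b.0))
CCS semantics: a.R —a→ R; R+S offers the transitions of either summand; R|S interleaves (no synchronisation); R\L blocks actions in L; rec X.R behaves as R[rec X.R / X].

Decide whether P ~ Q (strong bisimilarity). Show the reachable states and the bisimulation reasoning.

P's transition system — 12 states:
  m0 = (a.d.0)\{b} | (0 | 0 + (0 + 0) + (0 | 0 + d.0)) + (b.(0 + 0) + (c.0)\{c,d} + (c.b.0 + c.0 | (b.0 + 0))) has moves -a-> m1, -b-> m2, -b-> m3, -c-> m4, -c-> m5, -d-> m6
  m1 = (d.0)\{b} | (0 | 0 + (0 + 0) + (0 | 0 + d.0)) has moves -d-> m7, -d-> m8
  m2 = 0 + 0 has moves ·
  m3 = c.0 | 0 has moves -c-> m9
  m4 = 0 | (b.0 + 0) has moves -b-> m9
  m5 = b.0 has moves -b-> m10
  m6 = (a.d.0)\{b} | 0 has moves -a-> m7
  m7 = (d.0)\{b} | 0 has moves -d-> m11
  m8 = 0\{b} | (0 | 0 + (0 + 0) + (0 | 0 + d.0)) has moves -d-> m11
  m9 = 0 | 0 has moves ·
  m10 = 0 has moves ·
  m11 = 0\{b} | 0 has moves ·
Q's transition system — 12 states:
  n0 = (a.d.0)\{b} | (0 | 0 + (0 + 0) + (0 | 0 + d.0)) + (b.(0 + 0) + (c.0)\{c,d} + (c.b.0 + c.0 | b.0)) has moves -a-> n1, -b-> n2, -b-> n3, -c-> n4, -c-> n5, -d-> n6
  n1 = (d.0)\{b} | (0 | 0 + (0 + 0) + (0 | 0 + d.0)) has moves -d-> n7, -d-> n8
  n2 = 0 + 0 has moves ·
  n3 = c.0 | 0 has moves -c-> n9
  n4 = 0 | b.0 has moves -b-> n9
  n5 = b.0 has moves -b-> n10
  n6 = (a.d.0)\{b} | 0 has moves -a-> n7
  n7 = (d.0)\{b} | 0 has moves -d-> n11
  n8 = 0\{b} | (0 | 0 + (0 + 0) + (0 | 0 + d.0)) has moves -d-> n11
  n9 = 0 | 0 has moves ·
  n10 = 0 has moves ·
  n11 = 0\{b} | 0 has moves ·
Partition-refinement fixed point:
  B0 = {m0, n0}
  B1 = {m3, n3}
  B2 = {m10, m11, m2, m9, n10, n11, n2, n9}
  B3 = {m4, m5, n4, n5}
  B4 = {m1, n1}
  B5 = {m7, m8, n7, n8}
  B6 = {m6, n6}
m0 ∈ B0, n0 ∈ B0 → same block

bisimilar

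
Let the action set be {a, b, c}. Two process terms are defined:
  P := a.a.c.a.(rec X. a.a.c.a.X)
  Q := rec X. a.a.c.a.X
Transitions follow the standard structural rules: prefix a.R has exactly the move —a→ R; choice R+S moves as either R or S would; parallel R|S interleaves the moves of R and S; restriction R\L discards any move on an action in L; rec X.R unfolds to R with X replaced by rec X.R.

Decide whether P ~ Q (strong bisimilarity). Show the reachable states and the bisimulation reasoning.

Reachable graph of P (5 states):
  m0 = a.a.c.a.(rec X. a.a.c.a.X) | --a--▸ m1
  m1 = a.c.a.(rec X. a.a.c.a.X) | --a--▸ m2
  m2 = c.a.(rec X. a.a.c.a.X) | --c--▸ m3
  m3 = a.(rec X. a.a.c.a.X) | --a--▸ m4
  m4 = rec X. a.a.c.a.X | --a--▸ m1
Reachable graph of Q (4 states):
  n0 = rec X. a.a.c.a.X | --a--▸ n1
  n1 = a.c.a.(rec X. a.a.c.a.X) | --a--▸ n2
  n2 = c.a.(rec X. a.a.c.a.X) | --c--▸ n3
  n3 = a.(rec X. a.a.c.a.X) | --a--▸ n0
Partition-refinement fixed point:
  B0 = {m0, m4, n0}
  B1 = {m1, n1}
  B2 = {m2, n2}
  B3 = {m3, n3}
m0 ∈ B0, n0 ∈ B0 → same block

YES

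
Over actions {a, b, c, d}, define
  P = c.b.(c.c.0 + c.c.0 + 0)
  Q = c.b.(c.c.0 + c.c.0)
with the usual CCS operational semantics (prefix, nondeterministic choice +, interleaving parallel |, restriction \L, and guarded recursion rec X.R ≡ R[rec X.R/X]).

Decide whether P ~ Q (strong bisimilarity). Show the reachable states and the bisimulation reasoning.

bisimilar

P's transition system — 5 states:
  u0 = c.b.(c.c.0 + c.c.0 + 0) has moves —c→ u1
  u1 = b.(c.c.0 + c.c.0 + 0) has moves —b→ u2
  u2 = c.c.0 + c.c.0 + 0 has moves —c→ u3
  u3 = c.0 has moves —c→ u4
  u4 = 0 has moves ·
Q's transition system — 5 states:
  v0 = c.b.(c.c.0 + c.c.0) has moves —c→ v1
  v1 = b.(c.c.0 + c.c.0) has moves —b→ v2
  v2 = c.c.0 + c.c.0 has moves —c→ v3
  v3 = c.0 has moves —c→ v4
  v4 = 0 has moves ·
Bisimilarity quotient blocks:
  B0 = {u0, v0}
  B1 = {u1, v1}
  B2 = {u2, v2}
  B3 = {u3, v3}
  B4 = {u4, v4}
u0 ∈ B0, v0 ∈ B0 → same block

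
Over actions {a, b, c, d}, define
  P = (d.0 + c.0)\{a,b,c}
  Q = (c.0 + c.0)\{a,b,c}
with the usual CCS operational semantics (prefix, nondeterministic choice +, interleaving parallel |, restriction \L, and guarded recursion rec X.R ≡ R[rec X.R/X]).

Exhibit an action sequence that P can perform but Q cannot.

d

Reachable graph of P (2 states):
  m0 = (d.0 + c.0)\{a,b,c} :: --d--▸ m1
  m1 = 0\{a,b,c} :: deadlocked
Reachable graph of Q (1 states):
  n0 = (c.0 + c.0)\{a,b,c} :: deadlocked
Trace ⟨d⟩ through P, begin at {m0}:
  step 1 (d): {m1}
  P completes σ.
Trace ⟨d⟩ through Q, begin at {n0}:
  step 1 (d): no successor for Q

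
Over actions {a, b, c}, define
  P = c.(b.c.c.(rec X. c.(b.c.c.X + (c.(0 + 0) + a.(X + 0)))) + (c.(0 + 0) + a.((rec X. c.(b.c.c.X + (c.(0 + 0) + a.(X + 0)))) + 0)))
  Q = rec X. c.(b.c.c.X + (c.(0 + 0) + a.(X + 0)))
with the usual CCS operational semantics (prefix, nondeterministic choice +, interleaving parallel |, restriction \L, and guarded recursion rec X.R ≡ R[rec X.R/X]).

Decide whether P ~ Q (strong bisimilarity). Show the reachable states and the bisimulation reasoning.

YES

Reachable graph of P (7 states):
  u0 = c.(b.c.c.(rec X. c.(b.c.c.X + (c.(0 + 0) + a.(X + 0)))) + (c.(0 + 0) + a.((rec X. c.(b.c.c.X + (c.(0 + 0) + a.(X + 0)))) + 0))) has moves -c-> u1
  u1 = b.c.c.(rec X. c.(b.c.c.X + (c.(0 + 0) + a.(X + 0)))) + (c.(0 + 0) + a.((rec X. c.(b.c.c.X + (c.(0 + 0) + a.(X + 0)))) + 0)) has moves -a-> u2, -b-> u3, -c-> u4
  u2 = (rec X. c.(b.c.c.X + (c.(0 + 0) + a.(X + 0)))) + 0 has moves -c-> u1
  u3 = c.c.(rec X. c.(b.c.c.X + (c.(0 + 0) + a.(X + 0)))) has moves -c-> u5
  u4 = 0 + 0 has moves ·
  u5 = c.(rec X. c.(b.c.c.X + (c.(0 + 0) + a.(X + 0)))) has moves -c-> u6
  u6 = rec X. c.(b.c.c.X + (c.(0 + 0) + a.(X + 0))) has moves -c-> u1
Reachable graph of Q (6 states):
  v0 = rec X. c.(b.c.c.X + (c.(0 + 0) + a.(X + 0))) has moves -c-> v1
  v1 = b.c.c.(rec X. c.(b.c.c.X + (c.(0 + 0) + a.(X + 0)))) + (c.(0 + 0) + a.((rec X. c.(b.c.c.X + (c.(0 + 0) + a.(X + 0)))) + 0)) has moves -a-> v2, -b-> v3, -c-> v4
  v2 = (rec X. c.(b.c.c.X + (c.(0 + 0) + a.(X + 0)))) + 0 has moves -c-> v1
  v3 = c.c.(rec X. c.(b.c.c.X + (c.(0 + 0) + a.(X + 0)))) has moves -c-> v5
  v4 = 0 + 0 has moves ·
  v5 = c.(rec X. c.(b.c.c.X + (c.(0 + 0) + a.(X + 0)))) has moves -c-> v0
Bisimilarity quotient blocks:
  B0 = {u0, u2, u6, v0, v2}
  B1 = {u1, v1}
  B2 = {u3, v3}
  B3 = {u5, v5}
  B4 = {u4, v4}
u0 ∈ B0, v0 ∈ B0 → same block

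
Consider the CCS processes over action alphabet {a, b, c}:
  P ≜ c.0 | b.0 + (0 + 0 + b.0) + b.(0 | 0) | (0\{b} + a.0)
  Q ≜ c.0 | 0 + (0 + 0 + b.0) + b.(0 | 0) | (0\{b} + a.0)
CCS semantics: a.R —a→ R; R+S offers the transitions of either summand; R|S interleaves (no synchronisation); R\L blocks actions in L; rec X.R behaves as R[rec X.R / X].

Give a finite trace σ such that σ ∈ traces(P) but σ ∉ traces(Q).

bc

P's transition system — 8 states:
  s0 = c.0 | b.0 + (0 + 0 + b.0) + b.(0 | 0) | (0\{b} + a.0) has moves ··a··> s1, ··b··> s2, ··b··> s3, ··b··> s4, ··c··> s5
  s1 = b.(0 | 0) | 0 has moves ··b··> s6
  s2 = 0 has moves ∅
  s3 = 0 | 0 | (0\{b} + a.0) has moves ··a··> s6
  s4 = c.0 | 0 has moves ··c··> s7
  s5 = 0 | b.0 has moves ··b··> s7
  s6 = 0 | 0 | 0 has moves ∅
  s7 = 0 | 0 has moves ∅
Q's transition system — 6 states:
  t0 = c.0 | 0 + (0 + 0 + b.0) + b.(0 | 0) | (0\{b} + a.0) has moves ··a··> t1, ··b··> t2, ··b··> t3, ··c··> t4
  t1 = b.(0 | 0) | 0 has moves ··b··> t5
  t2 = 0 has moves ∅
  t3 = 0 | 0 | (0\{b} + a.0) has moves ··a··> t5
  t4 = 0 | 0 has moves ∅
  t5 = 0 | 0 | 0 has moves ∅
Trace ⟨bc⟩ through P, begin at {s0}:
  after b @ step 1: {s2, s3, s4}
  after c @ step 2: {s7}
  — P admits the full trace.
Trace ⟨bc⟩ through Q, begin at {t0}:
  after b @ step 1: {t2, t3}
  after c @ step 2: ∅ (Q stuck)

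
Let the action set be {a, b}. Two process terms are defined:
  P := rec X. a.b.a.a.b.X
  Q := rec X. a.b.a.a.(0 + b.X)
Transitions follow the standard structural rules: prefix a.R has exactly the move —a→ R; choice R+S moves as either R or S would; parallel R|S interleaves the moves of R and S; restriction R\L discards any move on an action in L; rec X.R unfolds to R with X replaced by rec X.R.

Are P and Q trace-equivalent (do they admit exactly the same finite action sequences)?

Reachable graph of P (5 states):
  p0 = rec X. a.b.a.a.b.X | =a=> p1
  p1 = b.a.a.b.(rec X. a.b.a.a.b.X) | =b=> p2
  p2 = a.a.b.(rec X. a.b.a.a.b.X) | =a=> p3
  p3 = a.b.(rec X. a.b.a.a.b.X) | =a=> p4
  p4 = b.(rec X. a.b.a.a.b.X) | =b=> p0
Reachable graph of Q (5 states):
  q0 = rec X. a.b.a.a.(0 + b.X) | =a=> q1
  q1 = b.a.a.(0 + b.(rec X. a.b.a.a.(0 + b.X))) | =b=> q2
  q2 = a.a.(0 + b.(rec X. a.b.a.a.(0 + b.X))) | =a=> q3
  q3 = a.(0 + b.(rec X. a.b.a.a.(0 + b.X))) | =a=> q4
  q4 = 0 + b.(rec X. a.b.a.a.(0 + b.X)) | =b=> q0
Coarsest stable partition (strong bisimilarity classes):
  B0 = {p0, q0}
  B1 = {p1, q1}
  B2 = {p2, q2}
  B3 = {p3, q3}
  B4 = {p4, q4}
p0 ∈ B0, q0 ∈ B0 → same block
Bisimilar ⇒ trace-equivalent.

traces(P) = traces(Q)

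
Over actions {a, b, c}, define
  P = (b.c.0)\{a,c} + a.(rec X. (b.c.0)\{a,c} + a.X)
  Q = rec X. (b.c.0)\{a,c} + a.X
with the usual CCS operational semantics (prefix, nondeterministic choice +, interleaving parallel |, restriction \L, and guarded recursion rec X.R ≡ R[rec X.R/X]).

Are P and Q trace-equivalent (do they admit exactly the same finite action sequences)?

LTS(P): 3 reachable states
  m0 = (b.c.0)\{a,c} + a.(rec X. (b.c.0)\{a,c} + a.X) :: --a--▸ m1, --b--▸ m2
  m1 = rec X. (b.c.0)\{a,c} + a.X :: --a--▸ m1, --b--▸ m2
  m2 = (c.0)\{a,c} :: deadlocked
LTS(Q): 2 reachable states
  n0 = rec X. (b.c.0)\{a,c} + a.X :: --a--▸ n0, --b--▸ n1
  n1 = (c.0)\{a,c} :: deadlocked
Coarsest stable partition (strong bisimilarity classes):
  B0 = {m0, m1, n0}
  B1 = {m2, n1}
m0 ∈ B0, n0 ∈ B0 → same block
Bisimilar ⇒ trace-equivalent.

YES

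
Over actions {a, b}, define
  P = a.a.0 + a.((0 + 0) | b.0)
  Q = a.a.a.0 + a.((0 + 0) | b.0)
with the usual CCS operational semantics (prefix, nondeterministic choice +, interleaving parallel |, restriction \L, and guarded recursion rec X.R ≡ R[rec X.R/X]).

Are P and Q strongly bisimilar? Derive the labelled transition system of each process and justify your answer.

Reachable graph of P (5 states):
  m0 = a.a.0 + a.((0 + 0) | b.0) :: -a-> m1, -a-> m2
  m1 = (0 + 0) | b.0 :: -b-> m3
  m2 = a.0 :: -a-> m4
  m3 = (0 + 0) | 0 :: stopped
  m4 = 0 :: stopped
Reachable graph of Q (6 states):
  n0 = a.a.a.0 + a.((0 + 0) | b.0) :: -a-> n1, -a-> n2
  n1 = (0 + 0) | b.0 :: -b-> n3
  n2 = a.a.0 :: -a-> n4
  n3 = (0 + 0) | 0 :: stopped
  n4 = a.0 :: -a-> n5
  n5 = 0 :: stopped
Bisimilarity quotient blocks:
  B0 = {m0}
  B1 = {m1, n1}
  B2 = {m3, m4, n3, n5}
  B3 = {m2, n4}
  B4 = {n0}
  B5 = {n2}
m0 ∈ B0, n0 ∈ B4 → different blocks

NO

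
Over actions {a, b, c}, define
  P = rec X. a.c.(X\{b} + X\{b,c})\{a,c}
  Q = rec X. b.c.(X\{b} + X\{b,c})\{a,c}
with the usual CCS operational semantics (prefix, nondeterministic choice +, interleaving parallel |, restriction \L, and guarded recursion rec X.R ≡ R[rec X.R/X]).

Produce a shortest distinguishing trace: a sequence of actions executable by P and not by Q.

a

LTS(P): 3 reachable states
  p0 = rec X. a.c.(X\{b} + X\{b,c})\{a,c} :: —a→ p1
  p1 = c.((rec X. a.c.(X\{b} + X\{b,c})\{a,c})\{b} + (rec X. a.c.(X\{b} + X\{b,c})\{a,c})\{b,c})\{a,c} :: —c→ p2
  p2 = ((rec X. a.c.(X\{b} + X\{b,c})\{a,c})\{b} + (rec X. a.c.(X\{b} + X\{b,c})\{a,c})\{b,c})\{a,c} :: ∅
LTS(Q): 3 reachable states
  q0 = rec X. b.c.(X\{b} + X\{b,c})\{a,c} :: —b→ q1
  q1 = c.((rec X. b.c.(X\{b} + X\{b,c})\{a,c})\{b} + (rec X. b.c.(X\{b} + X\{b,c})\{a,c})\{b,c})\{a,c} :: —c→ q2
  q2 = ((rec X. b.c.(X\{b} + X\{b,c})\{a,c})\{b} + (rec X. b.c.(X\{b} + X\{b,c})\{a,c})\{b,c})\{a,c} :: ∅
Trace ⟨a⟩ through P, begin at {p0}:
  after a @ step 1: {p1}
  ✓ P
Trace ⟨a⟩ through Q, begin at {q0}:
  after a @ step 1: no successor for Q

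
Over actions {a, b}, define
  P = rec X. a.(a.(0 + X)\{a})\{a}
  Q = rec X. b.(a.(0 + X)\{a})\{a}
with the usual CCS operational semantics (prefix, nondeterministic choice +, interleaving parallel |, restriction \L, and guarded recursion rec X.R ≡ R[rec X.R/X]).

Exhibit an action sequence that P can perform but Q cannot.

LTS(P): 2 reachable states
  m0 = rec X. a.(a.(0 + X)\{a})\{a} | --a--▸ m1
  m1 = (a.(0 + (rec X. a.(a.(0 + X)\{a})\{a}))\{a})\{a} | ∅
LTS(Q): 2 reachable states
  n0 = rec X. b.(a.(0 + X)\{a})\{a} | --b--▸ n1
  n1 = (a.(0 + (rec X. b.(a.(0 + X)\{a})\{a}))\{a})\{a} | ∅
Trace ⟨a⟩ through P, begin at {m0}:
  step 1 (a): {m1}
  — P admits the full trace.
Trace ⟨a⟩ through Q, begin at {n0}:
  step 1 (a): no successor for Q

a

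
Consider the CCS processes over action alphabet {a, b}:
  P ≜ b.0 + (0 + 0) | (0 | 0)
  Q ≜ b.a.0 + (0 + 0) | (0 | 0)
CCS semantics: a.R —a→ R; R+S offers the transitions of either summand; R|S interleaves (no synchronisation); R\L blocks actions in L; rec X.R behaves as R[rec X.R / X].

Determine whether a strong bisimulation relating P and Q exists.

NO

Reachable graph of P (2 states):
  s0 = b.0 + (0 + 0) | (0 | 0) | --b--▸ s1
  s1 = 0 | (no moves)
Reachable graph of Q (3 states):
  t0 = b.a.0 + (0 + 0) | (0 | 0) | --b--▸ t1
  t1 = a.0 | --a--▸ t2
  t2 = 0 | (no moves)
Partition-refinement fixed point:
  B0 = {s0}
  B1 = {s1, t2}
  B2 = {t0}
  B3 = {t1}
s0 ∈ B0, t0 ∈ B2 → different blocks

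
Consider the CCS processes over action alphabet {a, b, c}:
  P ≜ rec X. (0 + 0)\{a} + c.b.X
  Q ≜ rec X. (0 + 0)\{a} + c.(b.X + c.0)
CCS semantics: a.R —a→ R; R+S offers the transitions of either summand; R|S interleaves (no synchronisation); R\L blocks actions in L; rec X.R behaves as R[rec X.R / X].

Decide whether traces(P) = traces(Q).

P's transition system — 2 states:
  u0 = rec X. (0 + 0)\{a} + c.b.X | =c=> u1
  u1 = b.(rec X. (0 + 0)\{a} + c.b.X) | =b=> u0
Q's transition system — 3 states:
  v0 = rec X. (0 + 0)\{a} + c.(b.X + c.0) | =c=> v1
  v1 = b.(rec X. (0 + 0)\{a} + c.(b.X + c.0)) + c.0 | =b=> v0, =c=> v2
  v2 = 0 | ·
Run σ = ⟨cc⟩ on Q: start {v0}
  after c @ step 1: {v1}
  after c @ step 2: {v2}
  — Q admits the full trace.
Run σ = ⟨cc⟩ on P: start {u0}
  after c @ step 1: {u1}
  after c @ step 2: no successor for P

NO — witness ⟨cc⟩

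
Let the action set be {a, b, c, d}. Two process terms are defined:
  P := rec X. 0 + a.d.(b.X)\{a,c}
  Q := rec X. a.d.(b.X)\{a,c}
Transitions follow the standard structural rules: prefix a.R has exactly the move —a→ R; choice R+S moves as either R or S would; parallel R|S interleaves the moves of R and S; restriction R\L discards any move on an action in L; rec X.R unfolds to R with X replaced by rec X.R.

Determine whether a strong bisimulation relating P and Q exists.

P's transition system — 4 states:
  u0 = rec X. 0 + a.d.(b.X)\{a,c} | =a=> u1
  u1 = d.(b.(rec X. 0 + a.d.(b.X)\{a,c}))\{a,c} | =d=> u2
  u2 = (b.(rec X. 0 + a.d.(b.X)\{a,c}))\{a,c} | =b=> u3
  u3 = (rec X. 0 + a.d.(b.X)\{a,c})\{a,c} | ·
Q's transition system — 4 states:
  v0 = rec X. a.d.(b.X)\{a,c} | =a=> v1
  v1 = d.(b.(rec X. a.d.(b.X)\{a,c}))\{a,c} | =d=> v2
  v2 = (b.(rec X. a.d.(b.X)\{a,c}))\{a,c} | =b=> v3
  v3 = (rec X. a.d.(b.X)\{a,c})\{a,c} | ·
Coarsest stable partition (strong bisimilarity classes):
  B0 = {u0, v0}
  B1 = {u1, v1}
  B2 = {u2, v2}
  B3 = {u3, v3}
u0 ∈ B0, v0 ∈ B0 → same block

bisimilar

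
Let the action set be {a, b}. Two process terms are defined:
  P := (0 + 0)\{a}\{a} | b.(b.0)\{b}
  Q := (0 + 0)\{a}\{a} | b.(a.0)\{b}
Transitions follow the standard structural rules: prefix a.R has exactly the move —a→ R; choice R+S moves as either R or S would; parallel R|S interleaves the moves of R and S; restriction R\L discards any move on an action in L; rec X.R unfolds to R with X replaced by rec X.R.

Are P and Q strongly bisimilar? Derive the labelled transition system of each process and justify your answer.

not bisimilar

Reachable graph of P (2 states):
  m0 = (0 + 0)\{a}\{a} | b.(b.0)\{b} → -b-> m1
  m1 = (0 + 0)\{a}\{a} | (b.0)\{b} → deadlocked
Reachable graph of Q (3 states):
  n0 = (0 + 0)\{a}\{a} | b.(a.0)\{b} → -b-> n1
  n1 = (0 + 0)\{a}\{a} | (a.0)\{b} → -a-> n2
  n2 = (0 + 0)\{a}\{a} | 0\{b} → deadlocked
Coarsest stable partition (strong bisimilarity classes):
  B0 = {m0}
  B1 = {m1, n2}
  B2 = {n0}
  B3 = {n1}
m0 ∈ B0, n0 ∈ B2 → different blocks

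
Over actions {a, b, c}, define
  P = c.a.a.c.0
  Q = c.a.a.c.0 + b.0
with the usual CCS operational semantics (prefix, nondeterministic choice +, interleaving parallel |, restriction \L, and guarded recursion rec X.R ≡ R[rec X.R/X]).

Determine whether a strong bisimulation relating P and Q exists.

Reachable graph of P (5 states):
  u0 = c.a.a.c.0 → —c→ u1
  u1 = a.a.c.0 → —a→ u2
  u2 = a.c.0 → —a→ u3
  u3 = c.0 → —c→ u4
  u4 = 0 → (no moves)
Reachable graph of Q (5 states):
  v0 = c.a.a.c.0 + b.0 → —b→ v1, —c→ v2
  v1 = 0 → (no moves)
  v2 = a.a.c.0 → —a→ v3
  v3 = a.c.0 → —a→ v4
  v4 = c.0 → —c→ v1
Coarsest stable partition (strong bisimilarity classes):
  B0 = {u0}
  B1 = {u1, v2}
  B2 = {u2, v3}
  B3 = {u3, v4}
  B4 = {u4, v1}
  B5 = {v0}
u0 ∈ B0, v0 ∈ B5 → different blocks

P ≁ Q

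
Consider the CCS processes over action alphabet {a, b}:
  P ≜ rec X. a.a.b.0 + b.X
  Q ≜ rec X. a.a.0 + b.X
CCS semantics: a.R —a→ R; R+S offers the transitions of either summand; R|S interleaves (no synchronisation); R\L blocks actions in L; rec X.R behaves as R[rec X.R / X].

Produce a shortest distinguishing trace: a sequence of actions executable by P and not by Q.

aab

Reachable graph of P (4 states):
  s0 = rec X. a.a.b.0 + b.X | =a=> s1, =b=> s0
  s1 = a.b.0 | =a=> s2
  s2 = b.0 | =b=> s3
  s3 = 0 | (no moves)
Reachable graph of Q (3 states):
  t0 = rec X. a.a.0 + b.X | =a=> t1, =b=> t0
  t1 = a.0 | =a=> t2
  t2 = 0 | (no moves)
Executing aab from P (initial set {s0}):
  step 1 (a): {s1}
  step 2 (a): {s2}
  step 3 (b): {s3}
  ✓ P
Executing aab from Q (initial set {t0}):
  step 1 (a): {t1}
  step 2 (a): {t2}
  step 3 (b): ∅ (Q stuck)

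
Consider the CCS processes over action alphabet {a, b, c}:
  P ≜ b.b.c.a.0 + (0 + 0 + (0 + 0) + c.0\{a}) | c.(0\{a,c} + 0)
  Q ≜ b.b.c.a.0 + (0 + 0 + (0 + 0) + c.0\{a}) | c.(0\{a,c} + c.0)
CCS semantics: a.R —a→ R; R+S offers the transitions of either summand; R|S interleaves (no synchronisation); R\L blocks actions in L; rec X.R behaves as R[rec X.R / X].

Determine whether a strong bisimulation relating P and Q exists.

NO

P's transition system — 8 states:
  s0 = b.b.c.a.0 + (0 + 0 + (0 + 0) + c.0\{a}) | c.(0\{a,c} + 0) :: --b--▸ s1, --c--▸ s2, --c--▸ s3
  s1 = b.c.a.0 :: --b--▸ s4
  s2 = (0 + 0 + (0 + 0) + c.0\{a}) | (0\{a,c} + 0) :: --c--▸ s5
  s3 = 0\{a} | c.(0\{a,c} + 0) :: --c--▸ s5
  s4 = c.a.0 :: --c--▸ s6
  s5 = 0\{a} | (0\{a,c} + 0) :: ·
  s6 = a.0 :: --a--▸ s7
  s7 = 0 :: ·
Q's transition system — 10 states:
  t0 = b.b.c.a.0 + (0 + 0 + (0 + 0) + c.0\{a}) | c.(0\{a,c} + c.0) :: --b--▸ t1, --c--▸ t2, --c--▸ t3
  t1 = b.c.a.0 :: --b--▸ t4
  t2 = (0 + 0 + (0 + 0) + c.0\{a}) | (0\{a,c} + c.0) :: --c--▸ t5, --c--▸ t6
  t3 = 0\{a} | c.(0\{a,c} + c.0) :: --c--▸ t6
  t4 = c.a.0 :: --c--▸ t7
  t5 = (0 + 0 + (0 + 0) + c.0\{a}) | 0 :: --c--▸ t8
  t6 = 0\{a} | (0\{a,c} + c.0) :: --c--▸ t8
  t7 = a.0 :: --a--▸ t9
  t8 = 0\{a} | 0 :: ·
  t9 = 0 :: ·
Bisimilarity quotient blocks:
  B0 = {s0}
  B1 = {s1, t1}
  B2 = {s4, t4}
  B3 = {s6, t7}
  B4 = {s5, s7, t8, t9}
  B5 = {s2, s3, t5, t6}
  B6 = {t0}
  B7 = {t2, t3}
s0 ∈ B0, t0 ∈ B6 → different blocks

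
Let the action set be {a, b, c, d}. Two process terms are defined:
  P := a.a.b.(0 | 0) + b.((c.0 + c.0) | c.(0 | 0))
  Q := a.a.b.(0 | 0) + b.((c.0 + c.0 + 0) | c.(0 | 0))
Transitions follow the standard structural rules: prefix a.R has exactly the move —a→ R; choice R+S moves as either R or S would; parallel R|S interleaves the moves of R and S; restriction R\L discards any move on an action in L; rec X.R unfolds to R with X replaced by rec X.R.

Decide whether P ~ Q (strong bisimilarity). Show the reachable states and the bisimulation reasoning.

YES

P's transition system — 8 states:
  u0 = a.a.b.(0 | 0) + b.((c.0 + c.0) | c.(0 | 0)) ⊢ =a=> u1, =b=> u2
  u1 = a.b.(0 | 0) ⊢ =a=> u3
  u2 = (c.0 + c.0) | c.(0 | 0) ⊢ =c=> u4, =c=> u5
  u3 = b.(0 | 0) ⊢ =b=> u6
  u4 = (c.0 + c.0) | (0 | 0) ⊢ =c=> u7
  u5 = 0 | c.(0 | 0) ⊢ =c=> u7
  u6 = 0 | 0 ⊢ (no moves)
  u7 = 0 | (0 | 0) ⊢ (no moves)
Q's transition system — 8 states:
  v0 = a.a.b.(0 | 0) + b.((c.0 + c.0 + 0) | c.(0 | 0)) ⊢ =a=> v1, =b=> v2
  v1 = a.b.(0 | 0) ⊢ =a=> v3
  v2 = (c.0 + c.0 + 0) | c.(0 | 0) ⊢ =c=> v4, =c=> v5
  v3 = b.(0 | 0) ⊢ =b=> v6
  v4 = (c.0 + c.0 + 0) | (0 | 0) ⊢ =c=> v7
  v5 = 0 | c.(0 | 0) ⊢ =c=> v7
  v6 = 0 | 0 ⊢ (no moves)
  v7 = 0 | (0 | 0) ⊢ (no moves)
Bisimilarity quotient blocks:
  B0 = {u0, v0}
  B1 = {u1, v1}
  B2 = {u3, v3}
  B3 = {u6, u7, v6, v7}
  B4 = {u2, v2}
  B5 = {u4, u5, v4, v5}
u0 ∈ B0, v0 ∈ B0 → same block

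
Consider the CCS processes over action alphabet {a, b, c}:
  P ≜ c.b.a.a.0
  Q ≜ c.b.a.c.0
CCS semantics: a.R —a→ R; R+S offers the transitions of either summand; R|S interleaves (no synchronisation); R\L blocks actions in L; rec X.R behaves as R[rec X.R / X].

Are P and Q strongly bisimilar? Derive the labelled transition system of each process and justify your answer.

P ≁ Q

P's transition system — 5 states:
  p0 = c.b.a.a.0 :: --c--▸ p1
  p1 = b.a.a.0 :: --b--▸ p2
  p2 = a.a.0 :: --a--▸ p3
  p3 = a.0 :: --a--▸ p4
  p4 = 0 :: stopped
Q's transition system — 5 states:
  q0 = c.b.a.c.0 :: --c--▸ q1
  q1 = b.a.c.0 :: --b--▸ q2
  q2 = a.c.0 :: --a--▸ q3
  q3 = c.0 :: --c--▸ q4
  q4 = 0 :: stopped
Partition-refinement fixed point:
  B0 = {p0}
  B1 = {p1}
  B2 = {p2}
  B3 = {p3}
  B4 = {p4, q4}
  B5 = {q0}
  B6 = {q1}
  B7 = {q2}
  B8 = {q3}
p0 ∈ B0, q0 ∈ B5 → different blocks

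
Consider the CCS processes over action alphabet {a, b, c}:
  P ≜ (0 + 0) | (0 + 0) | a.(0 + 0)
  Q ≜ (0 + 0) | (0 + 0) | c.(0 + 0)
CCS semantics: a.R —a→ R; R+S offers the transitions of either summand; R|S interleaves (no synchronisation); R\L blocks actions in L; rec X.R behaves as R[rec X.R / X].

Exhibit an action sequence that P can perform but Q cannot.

a

LTS(P): 2 reachable states
  m0 = (0 + 0) | (0 + 0) | a.(0 + 0) :: --a--▸ m1
  m1 = (0 + 0) | (0 + 0) | (0 + 0) :: stopped
LTS(Q): 2 reachable states
  n0 = (0 + 0) | (0 + 0) | c.(0 + 0) :: --c--▸ n1
  n1 = (0 + 0) | (0 + 0) | (0 + 0) :: stopped
Run σ = ⟨a⟩ on P: start {m0}
  after a @ step 1: {m1}
  P completes σ.
Run σ = ⟨a⟩ on Q: start {n0}
  after a @ step 1: ∅ (Q stuck)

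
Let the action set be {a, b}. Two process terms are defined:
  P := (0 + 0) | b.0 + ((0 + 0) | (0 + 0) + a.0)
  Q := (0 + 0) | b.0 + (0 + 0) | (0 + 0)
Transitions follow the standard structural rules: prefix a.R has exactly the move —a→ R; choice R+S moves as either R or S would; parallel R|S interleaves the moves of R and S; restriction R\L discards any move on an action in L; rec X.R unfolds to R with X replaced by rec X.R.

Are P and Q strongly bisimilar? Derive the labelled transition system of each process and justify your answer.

Reachable graph of P (3 states):
  u0 = (0 + 0) | b.0 + ((0 + 0) | (0 + 0) + a.0) :: --a--▸ u1, --b--▸ u2
  u1 = 0 :: ∅
  u2 = (0 + 0) | 0 :: ∅
Reachable graph of Q (2 states):
  v0 = (0 + 0) | b.0 + (0 + 0) | (0 + 0) :: --b--▸ v1
  v1 = (0 + 0) | 0 :: ∅
Bisimilarity quotient blocks:
  B0 = {u0}
  B1 = {u1, u2, v1}
  B2 = {v0}
u0 ∈ B0, v0 ∈ B2 → different blocks

not bisimilar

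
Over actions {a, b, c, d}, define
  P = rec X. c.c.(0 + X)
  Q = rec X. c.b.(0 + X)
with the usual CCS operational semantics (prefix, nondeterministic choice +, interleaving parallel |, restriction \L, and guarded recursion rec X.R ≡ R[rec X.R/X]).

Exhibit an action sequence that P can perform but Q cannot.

P's transition system — 3 states:
  m0 = rec X. c.c.(0 + X) ⊢ —c→ m1
  m1 = c.(0 + (rec X. c.c.(0 + X))) ⊢ —c→ m2
  m2 = 0 + (rec X. c.c.(0 + X)) ⊢ —c→ m1
Q's transition system — 3 states:
  n0 = rec X. c.b.(0 + X) ⊢ —c→ n1
  n1 = b.(0 + (rec X. c.b.(0 + X))) ⊢ —b→ n2
  n2 = 0 + (rec X. c.b.(0 + X)) ⊢ —c→ n1
Trace ⟨cc⟩ through P, begin at {m0}:
  after c @ step 1: {m1}
  after c @ step 2: {m2}
  ✓ P
Trace ⟨cc⟩ through Q, begin at {n0}:
  after c @ step 1: {n1}
  after c @ step 2: ∅ (Q stuck)

cc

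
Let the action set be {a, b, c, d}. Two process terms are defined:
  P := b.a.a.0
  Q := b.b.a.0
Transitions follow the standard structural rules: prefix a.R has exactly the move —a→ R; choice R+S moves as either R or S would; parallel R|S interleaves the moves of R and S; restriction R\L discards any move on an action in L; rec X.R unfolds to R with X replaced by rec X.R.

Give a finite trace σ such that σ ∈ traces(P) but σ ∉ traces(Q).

ba

LTS(P): 4 reachable states
  p0 = b.a.a.0 has moves =b=> p1
  p1 = a.a.0 has moves =a=> p2
  p2 = a.0 has moves =a=> p3
  p3 = 0 has moves deadlocked
LTS(Q): 4 reachable states
  q0 = b.b.a.0 has moves =b=> q1
  q1 = b.a.0 has moves =b=> q2
  q2 = a.0 has moves =a=> q3
  q3 = 0 has moves deadlocked
Executing ba from P (initial set {p0}):
  after b @ step 1: {p1}
  after a @ step 2: {p2}
  ✓ P
Executing ba from Q (initial set {q0}):
  after b @ step 1: {q1}
  after a @ step 2: ∅  — Q cannot continue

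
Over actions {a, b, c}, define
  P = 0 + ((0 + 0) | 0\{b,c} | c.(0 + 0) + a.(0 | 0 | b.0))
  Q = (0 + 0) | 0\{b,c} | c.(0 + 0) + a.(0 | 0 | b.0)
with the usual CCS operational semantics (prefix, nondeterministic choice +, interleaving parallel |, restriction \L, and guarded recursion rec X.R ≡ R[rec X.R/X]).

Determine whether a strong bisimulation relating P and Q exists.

YES

Reachable graph of P (4 states):
  p0 = 0 + ((0 + 0) | 0\{b,c} | c.(0 + 0) + a.(0 | 0 | b.0)) → -a-> p1, -c-> p2
  p1 = 0 | 0 | b.0 → -b-> p3
  p2 = (0 + 0) | 0\{b,c} | (0 + 0) → deadlocked
  p3 = 0 | 0 | 0 → deadlocked
Reachable graph of Q (4 states):
  q0 = (0 + 0) | 0\{b,c} | c.(0 + 0) + a.(0 | 0 | b.0) → -a-> q1, -c-> q2
  q1 = 0 | 0 | b.0 → -b-> q3
  q2 = (0 + 0) | 0\{b,c} | (0 + 0) → deadlocked
  q3 = 0 | 0 | 0 → deadlocked
Bisimilarity quotient blocks:
  B0 = {p0, q0}
  B1 = {p1, q1}
  B2 = {p2, p3, q2, q3}
p0 ∈ B0, q0 ∈ B0 → same block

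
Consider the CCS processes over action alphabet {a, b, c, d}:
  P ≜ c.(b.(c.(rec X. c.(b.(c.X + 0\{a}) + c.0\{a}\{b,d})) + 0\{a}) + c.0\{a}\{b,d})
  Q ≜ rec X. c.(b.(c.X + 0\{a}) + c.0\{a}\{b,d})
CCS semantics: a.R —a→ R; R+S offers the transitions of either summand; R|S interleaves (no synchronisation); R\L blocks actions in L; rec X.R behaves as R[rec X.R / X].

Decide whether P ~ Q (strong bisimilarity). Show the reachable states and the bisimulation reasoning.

LTS(P): 5 reachable states
  u0 = c.(b.(c.(rec X. c.(b.(c.X + 0\{a}) + c.0\{a}\{b,d})) + 0\{a}) + c.0\{a}\{b,d}) ⊢ --c--▸ u1
  u1 = b.(c.(rec X. c.(b.(c.X + 0\{a}) + c.0\{a}\{b,d})) + 0\{a}) + c.0\{a}\{b,d} ⊢ --b--▸ u2, --c--▸ u3
  u2 = c.(rec X. c.(b.(c.X + 0\{a}) + c.0\{a}\{b,d})) + 0\{a} ⊢ --c--▸ u4
  u3 = 0\{a}\{b,d} ⊢ ∅
  u4 = rec X. c.(b.(c.X + 0\{a}) + c.0\{a}\{b,d}) ⊢ --c--▸ u1
LTS(Q): 4 reachable states
  v0 = rec X. c.(b.(c.X + 0\{a}) + c.0\{a}\{b,d}) ⊢ --c--▸ v1
  v1 = b.(c.(rec X. c.(b.(c.X + 0\{a}) + c.0\{a}\{b,d})) + 0\{a}) + c.0\{a}\{b,d} ⊢ --b--▸ v2, --c--▸ v3
  v2 = c.(rec X. c.(b.(c.X + 0\{a}) + c.0\{a}\{b,d})) + 0\{a} ⊢ --c--▸ v0
  v3 = 0\{a}\{b,d} ⊢ ∅
Coarsest stable partition (strong bisimilarity classes):
  B0 = {u0, u4, v0}
  B1 = {u1, v1}
  B2 = {u3, v3}
  B3 = {u2, v2}
u0 ∈ B0, v0 ∈ B0 → same block

bisimilar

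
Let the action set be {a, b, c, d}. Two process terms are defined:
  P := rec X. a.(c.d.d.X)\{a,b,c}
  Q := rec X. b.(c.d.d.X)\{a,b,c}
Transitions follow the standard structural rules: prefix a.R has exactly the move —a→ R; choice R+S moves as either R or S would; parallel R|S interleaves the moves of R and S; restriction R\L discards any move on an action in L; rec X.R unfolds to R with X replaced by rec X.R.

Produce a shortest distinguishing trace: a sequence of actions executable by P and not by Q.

P's transition system — 2 states:
  m0 = rec X. a.(c.d.d.X)\{a,b,c} :: -a-> m1
  m1 = (c.d.d.(rec X. a.(c.d.d.X)\{a,b,c}))\{a,b,c} :: deadlocked
Q's transition system — 2 states:
  n0 = rec X. b.(c.d.d.X)\{a,b,c} :: -b-> n1
  n1 = (c.d.d.(rec X. b.(c.d.d.X)\{a,b,c}))\{a,b,c} :: deadlocked
Trace ⟨a⟩ through P, begin at {m0}:
  [1] a ⇒ {m1}
  — P admits the full trace.
Trace ⟨a⟩ through Q, begin at {n0}:
  [1] a ⇒ ∅ (Q stuck)

a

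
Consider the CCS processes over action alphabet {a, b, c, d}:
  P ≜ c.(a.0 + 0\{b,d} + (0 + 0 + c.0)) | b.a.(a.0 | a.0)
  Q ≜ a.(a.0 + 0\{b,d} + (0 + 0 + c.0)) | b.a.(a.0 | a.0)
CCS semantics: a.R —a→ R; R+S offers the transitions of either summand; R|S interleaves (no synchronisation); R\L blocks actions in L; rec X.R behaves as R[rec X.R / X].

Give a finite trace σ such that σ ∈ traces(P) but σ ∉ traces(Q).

c

P's transition system — 18 states:
  m0 = c.(a.0 + 0\{b,d} + (0 + 0 + c.0)) | b.a.(a.0 | a.0) → ··b··> m1, ··c··> m2
  m1 = c.(a.0 + 0\{b,d} + (0 + 0 + c.0)) | a.(a.0 | a.0) → ··a··> m3, ··c··> m4
  m2 = (a.0 + 0\{b,d} + (0 + 0 + c.0)) | b.a.(a.0 | a.0) → ··a··> m5, ··b··> m4, ··c··> m5
  m3 = c.(a.0 + 0\{b,d} + (0 + 0 + c.0)) | (a.0 | a.0) → ··a··> m6, ··a··> m7, ··c··> m8
  m4 = (a.0 + 0\{b,d} + (0 + 0 + c.0)) | a.(a.0 | a.0) → ··a··> m8, ··a··> m9, ··c··> m9
  m5 = 0 | b.a.(a.0 | a.0) → ··b··> m9
  m6 = c.(a.0 + 0\{b,d} + (0 + 0 + c.0)) | (0 | a.0) → ··a··> m10, ··c··> m11
  m7 = c.(a.0 + 0\{b,d} + (0 + 0 + c.0)) | (a.0 | 0) → ··a··> m10, ··c··> m12
  m8 = (a.0 + 0\{b,d} + (0 + 0 + c.0)) | (a.0 | a.0) → ··a··> m11, ··a··> m12, ··a··> m13, ··c··> m13
  m9 = 0 | a.(a.0 | a.0) → ··a··> m13
  m10 = c.(a.0 + 0\{b,d} + (0 + 0 + c.0)) | (0 | 0) → ··c··> m14
  m11 = (a.0 + 0\{b,d} + (0 + 0 + c.0)) | (0 | a.0) → ··a··> m14, ··a··> m15, ··c··> m15
  m12 = (a.0 + 0\{b,d} + (0 + 0 + c.0)) | (a.0 | 0) → ··a··> m14, ··a··> m16, ··c··> m16
  m13 = 0 | (a.0 | a.0) → ··a··> m15, ··a··> m16
  m14 = (a.0 + 0\{b,d} + (0 + 0 + c.0)) | (0 | 0) → ··a··> m17, ··c··> m17
  m15 = 0 | (0 | a.0) → ··a··> m17
  m16 = 0 | (a.0 | 0) → ··a··> m17
  m17 = 0 | (0 | 0) → (no moves)
Q's transition system — 18 states:
  n0 = a.(a.0 + 0\{b,d} + (0 + 0 + c.0)) | b.a.(a.0 | a.0) → ··a··> n1, ··b··> n2
  n1 = (a.0 + 0\{b,d} + (0 + 0 + c.0)) | b.a.(a.0 | a.0) → ··a··> n3, ··b··> n4, ··c··> n3
  n2 = a.(a.0 + 0\{b,d} + (0 + 0 + c.0)) | a.(a.0 | a.0) → ··a··> n4, ··a··> n5
  n3 = 0 | b.a.(a.0 | a.0) → ··b··> n6
  n4 = (a.0 + 0\{b,d} + (0 + 0 + c.0)) | a.(a.0 | a.0) → ··a··> n6, ··a··> n7, ··c··> n6
  n5 = a.(a.0 + 0\{b,d} + (0 + 0 + c.0)) | (a.0 | a.0) → ··a··> n7, ··a··> n8, ··a··> n9
  n6 = 0 | a.(a.0 | a.0) → ··a··> n10
  n7 = (a.0 + 0\{b,d} + (0 + 0 + c.0)) | (a.0 | a.0) → ··a··> n10, ··a··> n11, ··a··> n12, ··c··> n10
  n8 = a.(a.0 + 0\{b,d} + (0 + 0 + c.0)) | (0 | a.0) → ··a··> n11, ··a··> n13
  n9 = a.(a.0 + 0\{b,d} + (0 + 0 + c.0)) | (a.0 | 0) → ··a··> n12, ··a··> n13
  n10 = 0 | (a.0 | a.0) → ··a··> n14, ··a··> n15
  n11 = (a.0 + 0\{b,d} + (0 + 0 + c.0)) | (0 | a.0) → ··a··> n14, ··a··> n16, ··c··> n14
  n12 = (a.0 + 0\{b,d} + (0 + 0 + c.0)) | (a.0 | 0) → ··a··> n15, ··a··> n16, ··c··> n15
  n13 = a.(a.0 + 0\{b,d} + (0 + 0 + c.0)) | (0 | 0) → ··a··> n16
  n14 = 0 | (0 | a.0) → ··a··> n17
  n15 = 0 | (a.0 | 0) → ··a··> n17
  n16 = (a.0 + 0\{b,d} + (0 + 0 + c.0)) | (0 | 0) → ··a··> n17, ··c··> n17
  n17 = 0 | (0 | 0) → (no moves)
Trace ⟨c⟩ through P, begin at {m0}:
  [1] c ⇒ {m2}
  P completes σ.
Trace ⟨c⟩ through Q, begin at {n0}:
  [1] c ⇒ ∅ (Q stuck)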